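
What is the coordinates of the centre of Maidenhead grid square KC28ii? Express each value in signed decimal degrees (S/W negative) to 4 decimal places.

-61.6458, 24.7083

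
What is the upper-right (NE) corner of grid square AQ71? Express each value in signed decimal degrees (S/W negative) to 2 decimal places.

Field A=0, Q=16: +0·20° lon, +16·10° lat → SW at lon -180°, lat 70°.
Square 7, 1: +7·2° lon, +1·1° lat → SW at lon -166°, lat 71°.
Cell spans 2° lon × 1° lat. NE corner is SW corner plus one full cell.
latitude 72.00, longitude -164.00.

72.00, -164.00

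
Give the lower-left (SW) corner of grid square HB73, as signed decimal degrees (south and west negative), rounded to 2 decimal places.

-77.00, -26.00

Field H=7, B=1: +7·20° lon, +1·10° lat → SW at lon -40°, lat -80°.
Square 7, 3: +7·2° lon, +3·1° lat → SW at lon -26°, lat -77°.
latitude -77.00, longitude -26.00.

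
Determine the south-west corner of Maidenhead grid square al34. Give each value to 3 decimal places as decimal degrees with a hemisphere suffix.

24.000° N, 174.000° W

Field A=0, L=11: +0·20° lon, +11·10° lat → SW at lon -180°, lat 20°.
Square 3, 4: +3·2° lon, +4·1° lat → SW at lon -174°, lat 24°.
latitude 24.000° N, longitude 174.000° W.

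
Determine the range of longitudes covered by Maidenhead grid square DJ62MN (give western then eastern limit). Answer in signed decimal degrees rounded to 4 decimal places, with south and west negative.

Field D=3, J=9: +3·20° lon, +9·10° lat → SW at lon -120°, lat 0°.
Square 6, 2: +6·2° lon, +2·1° lat → SW at lon -108°, lat 2°.
Subsquare m=12, n=13: +12·0.0833333° lon, +13·0.0416667° lat → SW at lon -107°, lat 2.54167°.
Cell spans 0.0833333° lon × 0.0416667° lat.
west -107.0000, east -106.9167.

-107.0000, -106.9167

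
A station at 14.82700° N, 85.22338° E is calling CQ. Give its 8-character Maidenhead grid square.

NK24ot68

Add 180° to longitude and 90° to latitude: 265.22338, 104.82700.
Field: lon ⌊265.22338/20⌋ = 13 → N; lat ⌊104.82700/10⌋ = 10 → K.
Square: lon ⌊5.22338/2⌋ = 2; lat ⌊4.82700/1⌋ = 4.
Subsquare: lon ⌊1.22338/0.0833333⌋ = 14 → o; lat ⌊0.82700/0.0416667⌋ = 19 → t.
Extended square: lon ⌊0.05671/0.00833333⌋ = 6; lat ⌊0.03533/0.00416667⌋ = 8.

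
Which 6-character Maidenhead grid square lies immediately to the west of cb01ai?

Longitude subsquare a = 0; −1 → -1, wraps to 23 = x, carry into square.
Longitude square 0; −1 → -1, wraps to 9, carry into field.
Longitude field C = 2; −1 → 1 = B.
The latitude characters are unchanged.

BB91xi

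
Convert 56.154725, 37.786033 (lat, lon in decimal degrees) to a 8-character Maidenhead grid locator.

KO86vd47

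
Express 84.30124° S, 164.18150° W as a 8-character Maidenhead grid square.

AA75vq87

Offset from 180°W / 90°S: lon 15.81850°, lat 5.69876°.
Field: 15.81850/20 → 0 → A, 5.69876/10 → 0 → A; chars AA.
Square: 15.81850/2 → 7, 5.69876/1 → 5; chars 75.
Subsquare: 1.81850/0.0833333 → 21 → v, 0.69876/0.0416667 → 16 → q; chars vq.
Extended square: 0.06850/0.00833333 → 8, 0.03209/0.00416667 → 7; chars 87.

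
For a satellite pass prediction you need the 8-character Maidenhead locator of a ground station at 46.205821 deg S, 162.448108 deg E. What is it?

RE13ft30

Add 180° to longitude and 90° to latitude: 342.44811, 43.79418.
Field: lon ⌊342.44811/20⌋ = 17 → R; lat ⌊43.79418/10⌋ = 4 → E.
Square: lon ⌊2.44811/2⌋ = 1; lat ⌊3.79418/1⌋ = 3.
Subsquare: lon ⌊0.44811/0.0833333⌋ = 5 → f; lat ⌊0.79418/0.0416667⌋ = 19 → t.
Extended square: lon ⌊0.03144/0.00833333⌋ = 3; lat ⌊0.00251/0.00416667⌋ = 0.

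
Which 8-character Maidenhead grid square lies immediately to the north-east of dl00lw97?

DL00mw08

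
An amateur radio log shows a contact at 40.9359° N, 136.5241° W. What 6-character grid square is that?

CN10rw

Offset from 180°W / 90°S: lon 43.4759°, lat 130.9359°.
Field: 43.4759/20 → 2 → C, 130.9359/10 → 13 → N; chars CN.
Square: 3.4759/2 → 1, 0.9359/1 → 0; chars 10.
Subsquare: 1.4759/0.0833333 → 17 → r, 0.9359/0.0416667 → 22 → w; chars rw.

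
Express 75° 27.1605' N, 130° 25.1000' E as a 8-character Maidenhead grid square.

PQ55fk08

Add 180° to longitude and 90° to latitude: 310.41833, 165.45267.
Field: 310.41833/20 → 15 → P, 165.45267/10 → 16 → Q; chars PQ.
Square: 10.41833/2 → 5, 5.45267/1 → 5; chars 55.
Subsquare: 0.41833/0.0833333 → 5 → f, 0.45267/0.0416667 → 10 → k; chars fk.
Extended square: 0.00167/0.00833333 → 0, 0.03601/0.00416667 → 8; chars 08.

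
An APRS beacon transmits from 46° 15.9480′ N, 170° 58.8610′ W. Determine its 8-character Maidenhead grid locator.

AN46mg23

Add 180° to longitude and 90° to latitude: 9.01898, 136.26580.
Field: lon ⌊9.01898/20⌋ = 0 → A; lat ⌊136.26580/10⌋ = 13 → N.
Square: lon ⌊9.01898/2⌋ = 4; lat ⌊6.26580/1⌋ = 6.
Subsquare: lon ⌊1.01898/0.0833333⌋ = 12 → m; lat ⌊0.26580/0.0416667⌋ = 6 → g.
Extended square: lon ⌊0.01898/0.00833333⌋ = 2; lat ⌊0.01580/0.00416667⌋ = 3.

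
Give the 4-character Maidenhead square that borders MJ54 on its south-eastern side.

Longitude square 5; +1 → 6.
Latitude square 4; −1 → 3.

MJ63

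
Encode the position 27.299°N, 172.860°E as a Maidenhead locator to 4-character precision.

RL67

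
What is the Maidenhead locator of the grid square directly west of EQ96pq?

Longitude subsquare p = 15; −1 → 14 = o.
The latitude characters are unchanged.

EQ96oq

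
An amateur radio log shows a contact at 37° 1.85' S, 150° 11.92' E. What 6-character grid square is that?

Add 180° to longitude and 90° to latitude: 330.1987, 52.9692.
Field (20°×10°, letters A–R): lon ⌊330.1987/20⌋ = 16 → Q; lat ⌊52.9692/10⌋ = 5 → F.
Square (2°×1°, digits 0–9): lon ⌊10.1987/2⌋ = 5; lat ⌊2.9692/1⌋ = 2.
Subsquare (5′×2.5′, letters a–x): lon ⌊0.1987/0.0833333⌋ = 2 → c; lat ⌊0.9692/0.0416667⌋ = 23 → x.

QF52cx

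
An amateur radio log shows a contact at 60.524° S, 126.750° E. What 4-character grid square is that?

Add 180° to longitude and 90° to latitude: 306.75, 29.48.
Field: lon ⌊306.75/20⌋ = 15 → P; lat ⌊29.48/10⌋ = 2 → C.
Square: lon ⌊6.75/2⌋ = 3; lat ⌊9.48/1⌋ = 9.

PC39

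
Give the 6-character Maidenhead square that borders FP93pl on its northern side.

FP93pm

Latitude subsquare l = 11; +1 → 12 = m.
The longitude characters are unchanged.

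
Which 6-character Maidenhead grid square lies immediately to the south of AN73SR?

AN73sq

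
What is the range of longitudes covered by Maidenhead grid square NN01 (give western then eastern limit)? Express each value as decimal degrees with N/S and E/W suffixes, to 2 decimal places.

80.00° E, 82.00° E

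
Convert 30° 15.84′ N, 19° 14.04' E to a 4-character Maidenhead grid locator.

JM90

Offset from 180°W / 90°S: lon 199.23°, lat 120.26°.
Field: lon ⌊199.23/20⌋ = 9 → J; lat ⌊120.26/10⌋ = 12 → M.
Square: lon ⌊19.23/2⌋ = 9; lat ⌊0.26/1⌋ = 0.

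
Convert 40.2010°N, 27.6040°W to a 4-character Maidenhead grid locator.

Offset from 180°W / 90°S: lon 152.40°, lat 130.20°.
Field (20°×10°, letters A–R): lon ⌊152.40/20⌋ = 7 → H; lat ⌊130.20/10⌋ = 13 → N.
Square (2°×1°, digits 0–9): lon ⌊12.40/2⌋ = 6; lat ⌊0.20/1⌋ = 0.

HN60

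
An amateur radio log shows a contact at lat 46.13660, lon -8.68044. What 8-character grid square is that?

IN56pd82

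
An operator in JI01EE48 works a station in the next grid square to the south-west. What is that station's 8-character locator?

JI01ee37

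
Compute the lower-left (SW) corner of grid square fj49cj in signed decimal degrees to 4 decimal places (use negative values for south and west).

9.3750, -71.8333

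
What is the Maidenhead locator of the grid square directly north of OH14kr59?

OH14ks50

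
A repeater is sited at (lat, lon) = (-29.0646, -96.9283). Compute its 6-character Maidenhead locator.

Add 180° to longitude and 90° to latitude: 83.0717, 60.9354.
Field (20°×10°, letters A–R): lon ⌊83.0717/20⌋ = 4 → E; lat ⌊60.9354/10⌋ = 6 → G.
Square (2°×1°, digits 0–9): lon ⌊3.0717/2⌋ = 1; lat ⌊0.9354/1⌋ = 0.
Subsquare (5′×2.5′, letters a–x): lon ⌊1.0717/0.0833333⌋ = 12 → m; lat ⌊0.9354/0.0416667⌋ = 22 → w.

EG10mw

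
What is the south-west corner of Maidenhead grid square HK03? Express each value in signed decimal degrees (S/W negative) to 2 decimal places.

Field H=7, K=10: +7·20° lon, +10·10° lat → SW at lon -40°, lat 10°.
Square 0, 3: +0·2° lon, +3·1° lat → SW at lon -40°, lat 13°.
latitude 13.00, longitude -40.00.

13.00, -40.00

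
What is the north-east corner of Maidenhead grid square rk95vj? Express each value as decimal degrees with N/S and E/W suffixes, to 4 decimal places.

15.4167° N, 179.8333° E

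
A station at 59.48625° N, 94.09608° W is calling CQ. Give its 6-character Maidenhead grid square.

Offset from 180°W / 90°S: lon 85.9039°, lat 149.4862°.
Field: lon ⌊85.9039/20⌋ = 4 → E; lat ⌊149.4862/10⌋ = 14 → O.
Square: lon ⌊5.9039/2⌋ = 2; lat ⌊9.4862/1⌋ = 9.
Subsquare: lon ⌊1.9039/0.0833333⌋ = 22 → w; lat ⌊0.4862/0.0416667⌋ = 11 → l.

EO29wl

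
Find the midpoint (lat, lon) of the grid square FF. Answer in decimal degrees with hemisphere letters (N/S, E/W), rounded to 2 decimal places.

Field F=5, F=5: +5·20° lon, +5·10° lat → SW at lon -80°, lat -40°.
Cell spans 20° lon × 10° lat. Centre is SW corner plus half of each.
latitude 35.00° S, longitude 70.00° W.

35.00° S, 70.00° W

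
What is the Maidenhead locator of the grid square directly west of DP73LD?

DP73kd

Longitude subsquare l = 11; −1 → 10 = k.
The latitude characters are unchanged.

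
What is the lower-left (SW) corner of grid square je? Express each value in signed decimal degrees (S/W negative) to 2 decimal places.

-50.00, 0.00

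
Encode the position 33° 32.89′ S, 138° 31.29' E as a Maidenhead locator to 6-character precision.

PF96gk

Shift to the Maidenhead origin (180°W, 90°S): lon 318.5215, lat 56.4518.
Field: lon ⌊318.5215/20⌋ = 15 → P; lat ⌊56.4518/10⌋ = 5 → F.
Square: lon ⌊18.5215/2⌋ = 9; lat ⌊6.4518/1⌋ = 6.
Subsquare: lon ⌊0.5215/0.0833333⌋ = 6 → g; lat ⌊0.4518/0.0416667⌋ = 10 → k.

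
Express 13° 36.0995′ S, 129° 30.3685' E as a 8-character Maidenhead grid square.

Shift to the Maidenhead origin (180°W, 90°S): lon 309.50614, lat 76.39834.
Field (20°×10°, letters A–R): 309.50614/20 → 15 → P, 76.39834/10 → 7 → H; chars PH.
Square (2°×1°, digits 0–9): 9.50614/2 → 4, 6.39834/1 → 6; chars 46.
Subsquare (5′×2.5′, letters a–x): 1.50614/0.0833333 → 18 → s, 0.39834/0.0416667 → 9 → j; chars sj.
Extended square (30″×15″, digits 0–9): 0.00614/0.00833333 → 0, 0.02334/0.00416667 → 5; chars 05.

PH46sj05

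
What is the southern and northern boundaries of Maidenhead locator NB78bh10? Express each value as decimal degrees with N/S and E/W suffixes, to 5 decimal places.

Field N=13, B=1: +13·20° lon, +1·10° lat → SW at lon 80°, lat -80°.
Square 7, 8: +7·2° lon, +8·1° lat → SW at lon 94°, lat -72°.
Subsquare b=1, h=7: +1·0.0833333° lon, +7·0.0416667° lat → SW at lon 94.0833°, lat -71.7083°.
Extended square 1, 0: +1·0.00833333° lon, +0·0.00416667° lat → SW at lon 94.0917°, lat -71.7083°.
Cell spans 0.00833333° lon × 0.00416667° lat.
south 71.70833° S, north 71.70417° S.

71.70833° S, 71.70417° S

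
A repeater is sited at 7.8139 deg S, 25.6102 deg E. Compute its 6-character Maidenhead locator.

Add 180° to longitude and 90° to latitude: 205.6102, 82.1861.
Field: lon ⌊205.6102/20⌋ = 10 → K; lat ⌊82.1861/10⌋ = 8 → I.
Square: lon ⌊5.6102/2⌋ = 2; lat ⌊2.1861/1⌋ = 2.
Subsquare: lon ⌊1.6102/0.0833333⌋ = 19 → t; lat ⌊0.1861/0.0416667⌋ = 4 → e.

KI22te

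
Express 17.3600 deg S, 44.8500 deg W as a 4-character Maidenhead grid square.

GH72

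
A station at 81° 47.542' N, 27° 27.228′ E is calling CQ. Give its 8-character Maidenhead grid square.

KR31rt40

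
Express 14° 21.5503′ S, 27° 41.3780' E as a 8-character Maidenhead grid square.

Offset from 180°W / 90°S: lon 207.68963°, lat 75.64083°.
Field (20°×10°, letters A–R): lon ⌊207.68963/20⌋ = 10 → K; lat ⌊75.64083/10⌋ = 7 → H.
Square (2°×1°, digits 0–9): lon ⌊7.68963/2⌋ = 3; lat ⌊5.64083/1⌋ = 5.
Subsquare (5′×2.5′, letters a–x): lon ⌊1.68963/0.0833333⌋ = 20 → u; lat ⌊0.64083/0.0416667⌋ = 15 → p.
Extended square (30″×15″, digits 0–9): lon ⌊0.02297/0.00833333⌋ = 2; lat ⌊0.01583/0.00416667⌋ = 3.

KH35up23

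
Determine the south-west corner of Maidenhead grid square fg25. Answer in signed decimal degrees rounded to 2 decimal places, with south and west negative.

-25.00, -76.00

Field F=5, G=6: +5·20° lon, +6·10° lat → SW at lon -80°, lat -30°.
Square 2, 5: +2·2° lon, +5·1° lat → SW at lon -76°, lat -25°.
latitude -25.00, longitude -76.00.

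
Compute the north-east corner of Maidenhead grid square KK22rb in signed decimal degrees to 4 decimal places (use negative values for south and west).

Field K=10, K=10: +10·20° lon, +10·10° lat → SW at lon 20°, lat 10°.
Square 2, 2: +2·2° lon, +2·1° lat → SW at lon 24°, lat 12°.
Subsquare r=17, b=1: +17·0.0833333° lon, +1·0.0416667° lat → SW at lon 25.4167°, lat 12.0417°.
Cell spans 0.0833333° lon × 0.0416667° lat. NE corner is SW corner plus one full cell.
latitude 12.0833, longitude 25.5000.

12.0833, 25.5000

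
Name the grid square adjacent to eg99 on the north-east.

Longitude square 9; +1 → 10, wraps to 0, carry into field.
Longitude field E = 4; +1 → 5 = F.
Latitude square 9; +1 → 10, wraps to 0, carry into field.
Latitude field G = 6; +1 → 7 = H.

FH00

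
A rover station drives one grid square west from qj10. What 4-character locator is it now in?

QJ00

Longitude square 1; −1 → 0.
The latitude characters are unchanged.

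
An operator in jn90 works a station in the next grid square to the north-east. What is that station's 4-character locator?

KN01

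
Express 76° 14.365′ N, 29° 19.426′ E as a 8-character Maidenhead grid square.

KQ46pf87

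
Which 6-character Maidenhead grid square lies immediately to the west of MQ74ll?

MQ74kl

Longitude subsquare l = 11; −1 → 10 = k.
The latitude characters are unchanged.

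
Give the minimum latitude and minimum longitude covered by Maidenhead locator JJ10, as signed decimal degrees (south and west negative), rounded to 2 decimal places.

0.00, 2.00

Field J=9, J=9: +9·20° lon, +9·10° lat → SW at lon 0°, lat 0°.
Square 1, 0: +1·2° lon, +0·1° lat → SW at lon 2°, lat 0°.
latitude 0.00, longitude 2.00.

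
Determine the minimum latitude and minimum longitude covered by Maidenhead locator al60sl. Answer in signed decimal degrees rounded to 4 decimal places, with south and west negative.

20.4583, -166.5000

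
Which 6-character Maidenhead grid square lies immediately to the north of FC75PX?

Latitude subsquare x = 23; +1 → 24, wraps to 0 = a, carry into square.
Latitude square 5; +1 → 6.
The longitude characters are unchanged.

FC76pa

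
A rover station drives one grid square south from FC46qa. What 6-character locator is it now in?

Latitude subsquare a = 0; −1 → -1, wraps to 23 = x, carry into square.
Latitude square 6; −1 → 5.
The longitude characters are unchanged.

FC45qx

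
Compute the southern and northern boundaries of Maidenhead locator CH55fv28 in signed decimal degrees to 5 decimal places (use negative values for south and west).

-14.09167, -14.08750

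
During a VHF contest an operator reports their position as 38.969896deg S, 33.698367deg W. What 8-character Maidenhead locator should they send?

HF31da67

Shift to the Maidenhead origin (180°W, 90°S): lon 146.30163, lat 51.03010.
Field (20°×10°, letters A–R): 146.30163/20 → 7 → H, 51.03010/10 → 5 → F; chars HF.
Square (2°×1°, digits 0–9): 6.30163/2 → 3, 1.03010/1 → 1; chars 31.
Subsquare (5′×2.5′, letters a–x): 0.30163/0.0833333 → 3 → d, 0.03010/0.0416667 → 0 → a; chars da.
Extended square (30″×15″, digits 0–9): 0.05163/0.00833333 → 6, 0.03010/0.00416667 → 7; chars 67.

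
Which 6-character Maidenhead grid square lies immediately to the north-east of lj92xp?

Longitude subsquare x = 23; +1 → 24, wraps to 0 = a, carry into square.
Longitude square 9; +1 → 10, wraps to 0, carry into field.
Longitude field L = 11; +1 → 12 = M.
Latitude subsquare p = 15; +1 → 16 = q.

MJ02aq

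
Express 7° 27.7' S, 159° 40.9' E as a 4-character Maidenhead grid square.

Offset from 180°W / 90°S: lon 339.68°, lat 82.54°.
Field: 339.68/20 → 16 → Q, 82.54/10 → 8 → I; chars QI.
Square: 19.68/2 → 9, 2.54/1 → 2; chars 92.

QI92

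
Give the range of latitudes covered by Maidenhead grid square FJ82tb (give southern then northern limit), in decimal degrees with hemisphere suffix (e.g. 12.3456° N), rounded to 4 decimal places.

Field F=5, J=9: +5·20° lon, +9·10° lat → SW at lon -80°, lat 0°.
Square 8, 2: +8·2° lon, +2·1° lat → SW at lon -64°, lat 2°.
Subsquare t=19, b=1: +19·0.0833333° lon, +1·0.0416667° lat → SW at lon -62.4167°, lat 2.04167°.
Cell spans 0.0833333° lon × 0.0416667° lat.
south 2.0417° N, north 2.0833° N.

2.0417° N, 2.0833° N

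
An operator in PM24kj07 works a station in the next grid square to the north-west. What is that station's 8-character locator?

PM24jj98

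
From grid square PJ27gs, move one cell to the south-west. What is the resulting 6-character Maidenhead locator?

Longitude subsquare g = 6; −1 → 5 = f.
Latitude subsquare s = 18; −1 → 17 = r.

PJ27fr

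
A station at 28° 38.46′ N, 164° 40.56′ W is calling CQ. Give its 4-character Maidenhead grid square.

Shift to the Maidenhead origin (180°W, 90°S): lon 15.32, lat 118.64.
Field: 15.32/20 → 0 → A, 118.64/10 → 11 → L; chars AL.
Square: 15.32/2 → 7, 8.64/1 → 8; chars 78.

AL78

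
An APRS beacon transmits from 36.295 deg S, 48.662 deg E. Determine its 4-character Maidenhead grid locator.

LF43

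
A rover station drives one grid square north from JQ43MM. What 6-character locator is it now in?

JQ43mn

Latitude subsquare m = 12; +1 → 13 = n.
The longitude characters are unchanged.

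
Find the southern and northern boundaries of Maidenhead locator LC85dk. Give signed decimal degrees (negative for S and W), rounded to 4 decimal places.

Field L=11, C=2: +11·20° lon, +2·10° lat → SW at lon 40°, lat -70°.
Square 8, 5: +8·2° lon, +5·1° lat → SW at lon 56°, lat -65°.
Subsquare d=3, k=10: +3·0.0833333° lon, +10·0.0416667° lat → SW at lon 56.25°, lat -64.5833°.
Cell spans 0.0833333° lon × 0.0416667° lat.
south -64.5833, north -64.5417.

-64.5833, -64.5417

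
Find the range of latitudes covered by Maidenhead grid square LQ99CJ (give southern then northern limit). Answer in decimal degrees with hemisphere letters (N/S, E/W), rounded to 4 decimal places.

Field L=11, Q=16: +11·20° lon, +16·10° lat → SW at lon 40°, lat 70°.
Square 9, 9: +9·2° lon, +9·1° lat → SW at lon 58°, lat 79°.
Subsquare c=2, j=9: +2·0.0833333° lon, +9·0.0416667° lat → SW at lon 58.1667°, lat 79.375°.
Cell spans 0.0833333° lon × 0.0416667° lat.
south 79.3750° N, north 79.4167° N.

79.3750° N, 79.4167° N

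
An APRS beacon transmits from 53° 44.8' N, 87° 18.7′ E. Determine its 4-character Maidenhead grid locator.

NO33

Add 180° to longitude and 90° to latitude: 267.31, 143.75.
Field: 267.31/20 → 13 → N, 143.75/10 → 14 → O; chars NO.
Square: 7.31/2 → 3, 3.75/1 → 3; chars 33.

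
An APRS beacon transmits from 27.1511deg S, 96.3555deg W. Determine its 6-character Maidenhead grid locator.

EG12tu

Add 180° to longitude and 90° to latitude: 83.6445, 62.8489.
Field: lon ⌊83.6445/20⌋ = 4 → E; lat ⌊62.8489/10⌋ = 6 → G.
Square: lon ⌊3.6445/2⌋ = 1; lat ⌊2.8489/1⌋ = 2.
Subsquare: lon ⌊1.6445/0.0833333⌋ = 19 → t; lat ⌊0.8489/0.0416667⌋ = 20 → u.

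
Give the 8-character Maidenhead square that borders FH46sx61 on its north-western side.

Longitude extended square 6; −1 → 5.
Latitude extended square 1; +1 → 2.

FH46sx52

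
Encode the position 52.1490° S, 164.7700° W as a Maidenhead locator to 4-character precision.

AD77

Add 180° to longitude and 90° to latitude: 15.23, 37.85.
Field: lon ⌊15.23/20⌋ = 0 → A; lat ⌊37.85/10⌋ = 3 → D.
Square: lon ⌊15.23/2⌋ = 7; lat ⌊7.85/1⌋ = 7.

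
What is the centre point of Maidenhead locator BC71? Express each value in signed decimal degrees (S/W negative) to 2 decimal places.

Field B=1, C=2: +1·20° lon, +2·10° lat → SW at lon -160°, lat -70°.
Square 7, 1: +7·2° lon, +1·1° lat → SW at lon -146°, lat -69°.
Cell spans 2° lon × 1° lat. Centre is SW corner plus half of each.
latitude -68.50, longitude -145.00.

-68.50, -145.00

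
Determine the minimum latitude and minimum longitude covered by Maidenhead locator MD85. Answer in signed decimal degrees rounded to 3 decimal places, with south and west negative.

-55.000, 76.000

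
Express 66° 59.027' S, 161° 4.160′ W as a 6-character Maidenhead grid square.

AC93la

Shift to the Maidenhead origin (180°W, 90°S): lon 18.9307, lat 23.0162.
Field: lon ⌊18.9307/20⌋ = 0 → A; lat ⌊23.0162/10⌋ = 2 → C.
Square: lon ⌊18.9307/2⌋ = 9; lat ⌊3.0162/1⌋ = 3.
Subsquare: lon ⌊0.9307/0.0833333⌋ = 11 → l; lat ⌊0.0162/0.0416667⌋ = 0 → a.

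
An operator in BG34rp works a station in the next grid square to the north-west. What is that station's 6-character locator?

Longitude subsquare r = 17; −1 → 16 = q.
Latitude subsquare p = 15; +1 → 16 = q.

BG34qq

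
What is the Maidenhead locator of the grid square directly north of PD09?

Latitude square 9; +1 → 10, wraps to 0, carry into field.
Latitude field D = 3; +1 → 4 = E.
The longitude characters are unchanged.

PE00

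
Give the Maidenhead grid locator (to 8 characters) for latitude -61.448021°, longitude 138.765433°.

PC98jn12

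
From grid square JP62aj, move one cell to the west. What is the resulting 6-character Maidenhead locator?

JP52xj

Longitude subsquare a = 0; −1 → -1, wraps to 23 = x, carry into square.
Longitude square 6; −1 → 5.
The latitude characters are unchanged.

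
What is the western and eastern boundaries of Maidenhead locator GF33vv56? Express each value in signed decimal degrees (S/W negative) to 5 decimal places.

-52.20833, -52.20000

Field G=6, F=5: +6·20° lon, +5·10° lat → SW at lon -60°, lat -40°.
Square 3, 3: +3·2° lon, +3·1° lat → SW at lon -54°, lat -37°.
Subsquare v=21, v=21: +21·0.0833333° lon, +21·0.0416667° lat → SW at lon -52.25°, lat -36.125°.
Extended square 5, 6: +5·0.00833333° lon, +6·0.00416667° lat → SW at lon -52.2083°, lat -36.1°.
Cell spans 0.00833333° lon × 0.00416667° lat.
west -52.20833, east -52.20000.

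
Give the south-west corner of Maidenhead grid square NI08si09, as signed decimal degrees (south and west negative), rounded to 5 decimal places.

-1.62917, 81.50000

Field N=13, I=8: +13·20° lon, +8·10° lat → SW at lon 80°, lat -10°.
Square 0, 8: +0·2° lon, +8·1° lat → SW at lon 80°, lat -2°.
Subsquare s=18, i=8: +18·0.0833333° lon, +8·0.0416667° lat → SW at lon 81.5°, lat -1.66667°.
Extended square 0, 9: +0·0.00833333° lon, +9·0.00416667° lat → SW at lon 81.5°, lat -1.62917°.
latitude -1.62917, longitude 81.50000.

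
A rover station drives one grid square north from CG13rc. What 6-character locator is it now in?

CG13rd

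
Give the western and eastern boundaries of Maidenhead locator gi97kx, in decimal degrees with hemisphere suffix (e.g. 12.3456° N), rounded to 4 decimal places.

41.1667° W, 41.0833° W

Field G=6, I=8: +6·20° lon, +8·10° lat → SW at lon -60°, lat -10°.
Square 9, 7: +9·2° lon, +7·1° lat → SW at lon -42°, lat -3°.
Subsquare k=10, x=23: +10·0.0833333° lon, +23·0.0416667° lat → SW at lon -41.1667°, lat -2.04167°.
Cell spans 0.0833333° lon × 0.0416667° lat.
west 41.1667° W, east 41.0833° W.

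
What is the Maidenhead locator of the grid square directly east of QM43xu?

Longitude subsquare x = 23; +1 → 24, wraps to 0 = a, carry into square.
Longitude square 4; +1 → 5.
The latitude characters are unchanged.

QM53au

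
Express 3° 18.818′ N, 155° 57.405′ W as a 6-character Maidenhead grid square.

BJ23ah

Add 180° to longitude and 90° to latitude: 24.0433, 93.3136.
Field (20°×10°, letters A–R): 24.0433/20 → 1 → B, 93.3136/10 → 9 → J; chars BJ.
Square (2°×1°, digits 0–9): 4.0433/2 → 2, 3.3136/1 → 3; chars 23.
Subsquare (5′×2.5′, letters a–x): 0.0433/0.0833333 → 0 → a, 0.3136/0.0416667 → 7 → h; chars ah.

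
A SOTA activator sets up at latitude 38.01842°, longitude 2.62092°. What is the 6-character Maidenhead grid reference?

JM18ha

Offset from 180°W / 90°S: lon 182.6209°, lat 128.0184°.
Field: lon ⌊182.6209/20⌋ = 9 → J; lat ⌊128.0184/10⌋ = 12 → M.
Square: lon ⌊2.6209/2⌋ = 1; lat ⌊8.0184/1⌋ = 8.
Subsquare: lon ⌊0.6209/0.0833333⌋ = 7 → h; lat ⌊0.0184/0.0416667⌋ = 0 → a.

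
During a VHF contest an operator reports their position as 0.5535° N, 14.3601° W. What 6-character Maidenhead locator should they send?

Shift to the Maidenhead origin (180°W, 90°S): lon 165.6399, lat 90.5535.
Field: lon ⌊165.6399/20⌋ = 8 → I; lat ⌊90.5535/10⌋ = 9 → J.
Square: lon ⌊5.6399/2⌋ = 2; lat ⌊0.5535/1⌋ = 0.
Subsquare: lon ⌊1.6399/0.0833333⌋ = 19 → t; lat ⌊0.5535/0.0416667⌋ = 13 → n.

IJ20tn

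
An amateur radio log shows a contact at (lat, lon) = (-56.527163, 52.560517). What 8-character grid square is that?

LD63gl73

Add 180° to longitude and 90° to latitude: 232.56052, 33.47284.
Field (20°×10°, letters A–R): lon ⌊232.56052/20⌋ = 11 → L; lat ⌊33.47284/10⌋ = 3 → D.
Square (2°×1°, digits 0–9): lon ⌊12.56052/2⌋ = 6; lat ⌊3.47284/1⌋ = 3.
Subsquare (5′×2.5′, letters a–x): lon ⌊0.56052/0.0833333⌋ = 6 → g; lat ⌊0.47284/0.0416667⌋ = 11 → l.
Extended square (30″×15″, digits 0–9): lon ⌊0.06052/0.00833333⌋ = 7; lat ⌊0.01450/0.00416667⌋ = 3.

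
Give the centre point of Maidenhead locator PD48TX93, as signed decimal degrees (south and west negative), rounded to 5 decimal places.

-51.02708, 129.66250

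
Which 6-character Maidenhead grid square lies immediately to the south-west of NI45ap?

NI35xo

Longitude subsquare a = 0; −1 → -1, wraps to 23 = x, carry into square.
Longitude square 4; −1 → 3.
Latitude subsquare p = 15; −1 → 14 = o.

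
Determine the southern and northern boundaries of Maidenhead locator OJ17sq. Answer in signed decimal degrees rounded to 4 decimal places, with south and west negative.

7.6667, 7.7083

Field O=14, J=9: +14·20° lon, +9·10° lat → SW at lon 100°, lat 0°.
Square 1, 7: +1·2° lon, +7·1° lat → SW at lon 102°, lat 7°.
Subsquare s=18, q=16: +18·0.0833333° lon, +16·0.0416667° lat → SW at lon 103.5°, lat 7.66667°.
Cell spans 0.0833333° lon × 0.0416667° lat.
south 7.6667, north 7.7083.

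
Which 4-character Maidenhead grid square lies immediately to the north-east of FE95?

GE06

Longitude square 9; +1 → 10, wraps to 0, carry into field.
Longitude field F = 5; +1 → 6 = G.
Latitude square 5; +1 → 6.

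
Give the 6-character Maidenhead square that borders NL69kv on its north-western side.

Longitude subsquare k = 10; −1 → 9 = j.
Latitude subsquare v = 21; +1 → 22 = w.

NL69jw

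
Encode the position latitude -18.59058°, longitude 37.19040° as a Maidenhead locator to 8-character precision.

KH81oj28

Offset from 180°W / 90°S: lon 217.19040°, lat 71.40942°.
Field: lon ⌊217.19040/20⌋ = 10 → K; lat ⌊71.40942/10⌋ = 7 → H.
Square: lon ⌊17.19040/2⌋ = 8; lat ⌊1.40942/1⌋ = 1.
Subsquare: lon ⌊1.19040/0.0833333⌋ = 14 → o; lat ⌊0.40942/0.0416667⌋ = 9 → j.
Extended square: lon ⌊0.02373/0.00833333⌋ = 2; lat ⌊0.03442/0.00416667⌋ = 8.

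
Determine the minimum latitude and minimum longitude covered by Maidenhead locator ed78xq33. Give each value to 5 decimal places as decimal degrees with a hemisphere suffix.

51.32083° S, 84.05833° W

Field E=4, D=3: +4·20° lon, +3·10° lat → SW at lon -100°, lat -60°.
Square 7, 8: +7·2° lon, +8·1° lat → SW at lon -86°, lat -52°.
Subsquare x=23, q=16: +23·0.0833333° lon, +16·0.0416667° lat → SW at lon -84.0833°, lat -51.3333°.
Extended square 3, 3: +3·0.00833333° lon, +3·0.00416667° lat → SW at lon -84.0583°, lat -51.3208°.
latitude 51.32083° S, longitude 84.05833° W.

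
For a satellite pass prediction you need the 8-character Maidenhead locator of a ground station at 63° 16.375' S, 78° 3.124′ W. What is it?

Offset from 180°W / 90°S: lon 101.94793°, lat 26.72708°.
Field: lon ⌊101.94793/20⌋ = 5 → F; lat ⌊26.72708/10⌋ = 2 → C.
Square: lon ⌊1.94793/2⌋ = 0; lat ⌊6.72708/1⌋ = 6.
Subsquare: lon ⌊1.94793/0.0833333⌋ = 23 → x; lat ⌊0.72708/0.0416667⌋ = 17 → r.
Extended square: lon ⌊0.03127/0.00833333⌋ = 3; lat ⌊0.01875/0.00416667⌋ = 4.

FC06xr34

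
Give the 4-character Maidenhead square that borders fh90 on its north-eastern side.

GH01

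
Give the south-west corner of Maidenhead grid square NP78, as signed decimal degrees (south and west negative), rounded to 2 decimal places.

68.00, 94.00

Field N=13, P=15: +13·20° lon, +15·10° lat → SW at lon 80°, lat 60°.
Square 7, 8: +7·2° lon, +8·1° lat → SW at lon 94°, lat 68°.
latitude 68.00, longitude 94.00.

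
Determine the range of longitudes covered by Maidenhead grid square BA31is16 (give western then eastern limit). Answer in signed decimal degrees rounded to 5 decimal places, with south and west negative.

Field B=1, A=0: +1·20° lon, +0·10° lat → SW at lon -160°, lat -90°.
Square 3, 1: +3·2° lon, +1·1° lat → SW at lon -154°, lat -89°.
Subsquare i=8, s=18: +8·0.0833333° lon, +18·0.0416667° lat → SW at lon -153.333°, lat -88.25°.
Extended square 1, 6: +1·0.00833333° lon, +6·0.00416667° lat → SW at lon -153.325°, lat -88.225°.
Cell spans 0.00833333° lon × 0.00416667° lat.
west -153.32500, east -153.31667.

-153.32500, -153.31667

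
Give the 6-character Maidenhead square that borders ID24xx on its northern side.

ID25xa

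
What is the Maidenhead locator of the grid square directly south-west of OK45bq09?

Longitude extended square 0; −1 → -1, wraps to 9, carry into subsquare.
Longitude subsquare b = 1; −1 → 0 = a.
Latitude extended square 9; −1 → 8.

OK45aq98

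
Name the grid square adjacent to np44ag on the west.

NP34xg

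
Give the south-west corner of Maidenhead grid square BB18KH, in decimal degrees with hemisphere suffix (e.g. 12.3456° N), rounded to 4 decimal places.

71.7083° S, 157.1667° W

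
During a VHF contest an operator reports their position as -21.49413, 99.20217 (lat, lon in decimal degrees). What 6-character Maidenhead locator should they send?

Offset from 180°W / 90°S: lon 279.2022°, lat 68.5059°.
Field: lon ⌊279.2022/20⌋ = 13 → N; lat ⌊68.5059/10⌋ = 6 → G.
Square: lon ⌊19.2022/2⌋ = 9; lat ⌊8.5059/1⌋ = 8.
Subsquare: lon ⌊1.2022/0.0833333⌋ = 14 → o; lat ⌊0.5059/0.0416667⌋ = 12 → m.

NG98om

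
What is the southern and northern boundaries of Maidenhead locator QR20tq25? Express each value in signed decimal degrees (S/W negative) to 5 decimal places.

Field Q=16, R=17: +16·20° lon, +17·10° lat → SW at lon 140°, lat 80°.
Square 2, 0: +2·2° lon, +0·1° lat → SW at lon 144°, lat 80°.
Subsquare t=19, q=16: +19·0.0833333° lon, +16·0.0416667° lat → SW at lon 145.583°, lat 80.6667°.
Extended square 2, 5: +2·0.00833333° lon, +5·0.00416667° lat → SW at lon 145.6°, lat 80.6875°.
Cell spans 0.00833333° lon × 0.00416667° lat.
south 80.68750, north 80.69167.

80.68750, 80.69167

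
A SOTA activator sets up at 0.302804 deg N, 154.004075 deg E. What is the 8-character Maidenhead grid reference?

Offset from 180°W / 90°S: lon 334.00408°, lat 90.30280°.
Field: lon ⌊334.00408/20⌋ = 16 → Q; lat ⌊90.30280/10⌋ = 9 → J.
Square: lon ⌊14.00408/2⌋ = 7; lat ⌊0.30280/1⌋ = 0.
Subsquare: lon ⌊0.00408/0.0833333⌋ = 0 → a; lat ⌊0.30280/0.0416667⌋ = 7 → h.
Extended square: lon ⌊0.00408/0.00833333⌋ = 0; lat ⌊0.01114/0.00416667⌋ = 2.

QJ70ah02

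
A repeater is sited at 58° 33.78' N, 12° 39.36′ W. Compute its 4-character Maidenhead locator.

Shift to the Maidenhead origin (180°W, 90°S): lon 167.34, lat 148.56.
Field (20°×10°, letters A–R): lon ⌊167.34/20⌋ = 8 → I; lat ⌊148.56/10⌋ = 14 → O.
Square (2°×1°, digits 0–9): lon ⌊7.34/2⌋ = 3; lat ⌊8.56/1⌋ = 8.

IO38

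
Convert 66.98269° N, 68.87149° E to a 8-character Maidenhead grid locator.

MP46kx45

Shift to the Maidenhead origin (180°W, 90°S): lon 248.87149, lat 156.98269.
Field: 248.87149/20 → 12 → M, 156.98269/10 → 15 → P; chars MP.
Square: 8.87149/2 → 4, 6.98269/1 → 6; chars 46.
Subsquare: 0.87149/0.0833333 → 10 → k, 0.98269/0.0416667 → 23 → x; chars kx.
Extended square: 0.03816/0.00833333 → 4, 0.02436/0.00416667 → 5; chars 45.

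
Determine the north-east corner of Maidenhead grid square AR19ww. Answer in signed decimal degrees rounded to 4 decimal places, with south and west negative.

Field A=0, R=17: +0·20° lon, +17·10° lat → SW at lon -180°, lat 80°.
Square 1, 9: +1·2° lon, +9·1° lat → SW at lon -178°, lat 89°.
Subsquare w=22, w=22: +22·0.0833333° lon, +22·0.0416667° lat → SW at lon -176.167°, lat 89.9167°.
Cell spans 0.0833333° lon × 0.0416667° lat. NE corner is SW corner plus one full cell.
latitude 89.9583, longitude -176.0833.

89.9583, -176.0833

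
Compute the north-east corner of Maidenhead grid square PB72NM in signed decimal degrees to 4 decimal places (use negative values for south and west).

-77.4583, 135.1667

Field P=15, B=1: +15·20° lon, +1·10° lat → SW at lon 120°, lat -80°.
Square 7, 2: +7·2° lon, +2·1° lat → SW at lon 134°, lat -78°.
Subsquare n=13, m=12: +13·0.0833333° lon, +12·0.0416667° lat → SW at lon 135.083°, lat -77.5°.
Cell spans 0.0833333° lon × 0.0416667° lat. NE corner is SW corner plus one full cell.
latitude -77.4583, longitude 135.1667.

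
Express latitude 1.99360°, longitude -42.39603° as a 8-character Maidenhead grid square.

Shift to the Maidenhead origin (180°W, 90°S): lon 137.60397, lat 91.99360.
Field: 137.60397/20 → 6 → G, 91.99360/10 → 9 → J; chars GJ.
Square: 17.60397/2 → 8, 1.99360/1 → 1; chars 81.
Subsquare: 1.60397/0.0833333 → 19 → t, 0.99360/0.0416667 → 23 → x; chars tx.
Extended square: 0.02064/0.00833333 → 2, 0.03527/0.00416667 → 8; chars 28.

GJ81tx28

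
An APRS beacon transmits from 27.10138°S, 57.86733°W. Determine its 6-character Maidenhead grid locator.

Add 180° to longitude and 90° to latitude: 122.1327, 62.8986.
Field (20°×10°, letters A–R): 122.1327/20 → 6 → G, 62.8986/10 → 6 → G; chars GG.
Square (2°×1°, digits 0–9): 2.1327/2 → 1, 2.8986/1 → 2; chars 12.
Subsquare (5′×2.5′, letters a–x): 0.1327/0.0833333 → 1 → b, 0.8986/0.0416667 → 21 → v; chars bv.

GG12bv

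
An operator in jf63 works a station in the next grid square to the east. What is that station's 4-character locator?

JF73

Longitude square 6; +1 → 7.
The latitude characters are unchanged.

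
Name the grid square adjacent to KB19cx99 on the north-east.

Longitude extended square 9; +1 → 10, wraps to 0, carry into subsquare.
Longitude subsquare c = 2; +1 → 3 = d.
Latitude extended square 9; +1 → 10, wraps to 0, carry into subsquare.
Latitude subsquare x = 23; +1 → 24, wraps to 0 = a, carry into square.
Latitude square 9; +1 → 10, wraps to 0, carry into field.
Latitude field B = 1; +1 → 2 = C.

KC10da00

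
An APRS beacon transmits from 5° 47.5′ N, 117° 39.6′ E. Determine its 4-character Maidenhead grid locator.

Offset from 180°W / 90°S: lon 297.66°, lat 95.79°.
Field (20°×10°, letters A–R): 297.66/20 → 14 → O, 95.79/10 → 9 → J; chars OJ.
Square (2°×1°, digits 0–9): 17.66/2 → 8, 5.79/1 → 5; chars 85.

OJ85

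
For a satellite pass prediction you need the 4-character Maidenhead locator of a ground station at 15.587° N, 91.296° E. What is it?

NK55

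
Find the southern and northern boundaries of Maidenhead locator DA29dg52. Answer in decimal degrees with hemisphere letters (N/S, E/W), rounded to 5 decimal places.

Field D=3, A=0: +3·20° lon, +0·10° lat → SW at lon -120°, lat -90°.
Square 2, 9: +2·2° lon, +9·1° lat → SW at lon -116°, lat -81°.
Subsquare d=3, g=6: +3·0.0833333° lon, +6·0.0416667° lat → SW at lon -115.75°, lat -80.75°.
Extended square 5, 2: +5·0.00833333° lon, +2·0.00416667° lat → SW at lon -115.708°, lat -80.7417°.
Cell spans 0.00833333° lon × 0.00416667° lat.
south 80.74167° S, north 80.73750° S.

80.74167° S, 80.73750° S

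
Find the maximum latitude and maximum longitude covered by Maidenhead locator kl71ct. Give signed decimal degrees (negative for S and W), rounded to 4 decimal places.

21.8333, 34.2500

Field K=10, L=11: +10·20° lon, +11·10° lat → SW at lon 20°, lat 20°.
Square 7, 1: +7·2° lon, +1·1° lat → SW at lon 34°, lat 21°.
Subsquare c=2, t=19: +2·0.0833333° lon, +19·0.0416667° lat → SW at lon 34.1667°, lat 21.7917°.
Cell spans 0.0833333° lon × 0.0416667° lat. NE corner is SW corner plus one full cell.
latitude 21.8333, longitude 34.2500.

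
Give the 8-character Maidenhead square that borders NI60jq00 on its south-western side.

NI60ip99

Longitude extended square 0; −1 → -1, wraps to 9, carry into subsquare.
Longitude subsquare j = 9; −1 → 8 = i.
Latitude extended square 0; −1 → -1, wraps to 9, carry into subsquare.
Latitude subsquare q = 16; −1 → 15 = p.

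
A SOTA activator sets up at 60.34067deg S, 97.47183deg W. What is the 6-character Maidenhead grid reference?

Offset from 180°W / 90°S: lon 82.5282°, lat 29.6593°.
Field: lon ⌊82.5282/20⌋ = 4 → E; lat ⌊29.6593/10⌋ = 2 → C.
Square: lon ⌊2.5282/2⌋ = 1; lat ⌊9.6593/1⌋ = 9.
Subsquare: lon ⌊0.5282/0.0833333⌋ = 6 → g; lat ⌊0.6593/0.0416667⌋ = 15 → p.

EC19gp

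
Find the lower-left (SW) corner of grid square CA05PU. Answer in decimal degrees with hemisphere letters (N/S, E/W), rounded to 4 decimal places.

Field C=2, A=0: +2·20° lon, +0·10° lat → SW at lon -140°, lat -90°.
Square 0, 5: +0·2° lon, +5·1° lat → SW at lon -140°, lat -85°.
Subsquare p=15, u=20: +15·0.0833333° lon, +20·0.0416667° lat → SW at lon -138.75°, lat -84.1667°.
latitude 84.1667° S, longitude 138.7500° W.

84.1667° S, 138.7500° W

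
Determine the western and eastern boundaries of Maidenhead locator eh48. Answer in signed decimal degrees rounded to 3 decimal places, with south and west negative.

-92.000, -90.000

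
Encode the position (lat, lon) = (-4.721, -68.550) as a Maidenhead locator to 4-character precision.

Add 180° to longitude and 90° to latitude: 111.45, 85.28.
Field (20°×10°, letters A–R): lon ⌊111.45/20⌋ = 5 → F; lat ⌊85.28/10⌋ = 8 → I.
Square (2°×1°, digits 0–9): lon ⌊11.45/2⌋ = 5; lat ⌊5.28/1⌋ = 5.

FI55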